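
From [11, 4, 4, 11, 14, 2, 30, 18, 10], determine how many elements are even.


Check each element:
  11 is odd
  4 is even
  4 is even
  11 is odd
  14 is even
  2 is even
  30 is even
  18 is even
  10 is even
Evens: [4, 4, 14, 2, 30, 18, 10]
Count of evens = 7
Final answer: 7


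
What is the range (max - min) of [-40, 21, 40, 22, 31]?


Maximum value: 40
Minimum value: -40
Range = 40 - (-40) = 80
Final answer: 80


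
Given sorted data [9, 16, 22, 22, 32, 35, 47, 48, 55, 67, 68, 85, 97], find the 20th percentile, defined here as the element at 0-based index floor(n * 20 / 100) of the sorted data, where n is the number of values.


The dataset has n = 13 elements.
Index = floor(13 * 20 / 100) = floor(260 / 100) = floor(2.6) = 2
Counting from index 0 in the sorted data, the element at index 2 is 22.
Final answer: 22


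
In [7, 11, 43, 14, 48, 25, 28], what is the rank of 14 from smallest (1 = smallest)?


Sort ascending: [7, 11, 14, 25, 28, 43, 48]
Find 14 in the sorted list.
14 is at position 3 (1-indexed).
Final answer: 3


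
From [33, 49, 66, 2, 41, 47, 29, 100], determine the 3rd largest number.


Sort descending: [100, 66, 49, 47, 41, 33, 29, 2]
The 3rd element (1-indexed) is at index 2.
Value = 49
Final answer: 49


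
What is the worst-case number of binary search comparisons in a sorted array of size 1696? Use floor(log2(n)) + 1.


Binary search halves the search space each step.
Maximum comparisons = floor(log2(1696)) + 1
log2(1696) = 10.7279
floor(log2(1696)) = 10, so 10 + 1 = 11
Final answer: 11


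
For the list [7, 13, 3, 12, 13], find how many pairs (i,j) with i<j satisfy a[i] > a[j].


For each element, count the later elements that are smaller than it:
  7 (index 0): smaller elements after it = [3] -> 1
  13 (index 1): smaller elements after it = [3, 12] -> 2
  3 (index 2): smaller elements after it = [] -> 0
  12 (index 3): smaller elements after it = [] -> 0
Total inversions = 1 + 2 + 0 + 0 = 3
Final answer: 3


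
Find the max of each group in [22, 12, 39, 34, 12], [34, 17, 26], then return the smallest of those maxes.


Find max of each group:
  Group 1: [22, 12, 39, 34, 12] -> max = 39
  Group 2: [34, 17, 26] -> max = 34
Maxes: [39, 34]
Minimum of maxes = 34
Final answer: 34


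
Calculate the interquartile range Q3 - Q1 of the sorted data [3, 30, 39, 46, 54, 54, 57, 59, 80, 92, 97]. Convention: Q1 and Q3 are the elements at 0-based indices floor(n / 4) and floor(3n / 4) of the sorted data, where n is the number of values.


The data has n = 11 elements.
Q1 index = floor(11 / 4) = floor(2.75) = 2; Q3 index = floor(3 * 11 / 4) = floor(8.25) = 8
Q1 = element at index 2 = 39
Q3 = element at index 8 = 80
IQR = 80 - 39 = 41
Final answer: 41


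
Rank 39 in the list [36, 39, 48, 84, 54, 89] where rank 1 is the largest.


Sort descending: [89, 84, 54, 48, 39, 36]
Find 39 in the sorted list.
39 is at position 5.
Final answer: 5


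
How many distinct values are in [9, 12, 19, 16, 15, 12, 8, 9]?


List all unique values:
Distinct values: [8, 9, 12, 15, 16, 19]
Count = 6
Final answer: 6


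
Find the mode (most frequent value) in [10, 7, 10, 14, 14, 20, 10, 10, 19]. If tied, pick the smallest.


Count the frequency of each value:
  7 appears 1 time(s)
  10 appears 4 time(s)
  14 appears 2 time(s)
  19 appears 1 time(s)
  20 appears 1 time(s)
Maximum frequency is 4.
Only 10 reaches that frequency, so it is the mode.
Final answer: 10


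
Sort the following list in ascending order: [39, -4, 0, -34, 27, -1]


Original list: [39, -4, 0, -34, 27, -1]
Repeatedly take the smallest remaining element:
  Remaining [39, -4, 0, -34, 27, -1] -> smallest is -34
  Remaining [39, -4, 0, 27, -1] -> smallest is -4
  Remaining [39, 0, 27, -1] -> smallest is -1
  Remaining [39, 0, 27] -> smallest is 0
  Remaining [39, 27] -> smallest is 27
  Remaining [39] -> smallest is 39
Collecting the picks in order gives the sorted list.
Final answer: [-34, -4, -1, 0, 27, 39]


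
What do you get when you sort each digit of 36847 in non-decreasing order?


The number 36847 has digits: 3, 6, 8, 4, 7
Sorted: 3, 4, 6, 7, 8
Joining the sorted digits gives the result.
Final answer: 34678


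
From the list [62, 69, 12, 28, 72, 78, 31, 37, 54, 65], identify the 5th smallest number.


Sort ascending: [12, 28, 31, 37, 54, 62, 65, 69, 72, 78]
The 5th element (1-indexed) is at index 4.
Value = 54
Final answer: 54


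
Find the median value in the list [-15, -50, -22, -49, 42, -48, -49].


First, sort the list: [-50, -49, -49, -48, -22, -15, 42]
The list has 7 elements (odd count).
The middle index is 3 (0-based), and the element there is -48.
Final answer: -48


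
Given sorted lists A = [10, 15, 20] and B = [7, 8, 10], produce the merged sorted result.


List A: [10, 15, 20]
List B: [7, 8, 10]
Repeatedly compare the front elements and take the smaller:
  10 vs 7 -> take 7
  10 vs 8 -> take 8
  10 vs 10 -> take 10
  15 vs 10 -> take 10
  B is exhausted; append the rest of A: [15, 20]
Final answer: [7, 8, 10, 10, 15, 20]


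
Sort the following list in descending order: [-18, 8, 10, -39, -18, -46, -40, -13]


Original list: [-18, 8, 10, -39, -18, -46, -40, -13]
Repeatedly take the largest remaining element:
  Remaining [-18, 8, 10, -39, -18, -46, -40, -13] -> largest is 10
  Remaining [-18, 8, -39, -18, -46, -40, -13] -> largest is 8
  Remaining [-18, -39, -18, -46, -40, -13] -> largest is -13
  Remaining [-18, -39, -18, -46, -40] -> largest is -18
  Remaining [-39, -18, -46, -40] -> largest is -18
  Remaining [-39, -46, -40] -> largest is -39
  Remaining [-46, -40] -> largest is -40
  Remaining [-46] -> largest is -46
Collecting the picks in order gives the descending list.
Final answer: [10, 8, -13, -18, -18, -39, -40, -46]


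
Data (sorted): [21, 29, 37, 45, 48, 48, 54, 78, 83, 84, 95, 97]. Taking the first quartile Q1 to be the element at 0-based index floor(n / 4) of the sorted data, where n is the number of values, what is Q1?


The list has n = 12 elements.
Q1 index = floor(12 / 4) = floor(3) = 3
Counting from index 0 in the sorted data, the element at index 3 is 45.
Final answer: 45


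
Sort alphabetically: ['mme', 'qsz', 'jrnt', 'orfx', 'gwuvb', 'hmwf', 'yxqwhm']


Compare strings character by character (the first differing letter decides):
  'gwuvb' < 'hmwf' since 'g' < 'h' at position 1
  'hmwf' < 'jrnt' since 'h' < 'j' at position 1
  'jrnt' < 'mme' since 'j' < 'm' at position 1
  'mme' < 'orfx' since 'm' < 'o' at position 1
  'orfx' < 'qsz' since 'o' < 'q' at position 1
  'qsz' < 'yxqwhm' since 'q' < 'y' at position 1
Chaining these comparisons gives the alphabetical order.
Final answer: ['gwuvb', 'hmwf', 'jrnt', 'mme', 'orfx', 'qsz', 'yxqwhm']


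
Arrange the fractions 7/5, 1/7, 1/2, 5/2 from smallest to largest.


Convert to decimal for comparison:
  7/5 = 1.4
  1/7 = 0.1429
  1/2 = 0.5
  5/2 = 2.5
Decimals in increasing order: 0.1429 < 0.5 < 1.4 < 2.5
Writing each back as its fraction gives the sorted order.
Final answer: 1/7, 1/2, 7/5, 5/2


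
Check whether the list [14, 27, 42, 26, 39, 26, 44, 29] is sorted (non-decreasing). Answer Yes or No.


Check consecutive pairs:
  14 <= 27? True
  27 <= 42? True
  42 <= 26? False
  26 <= 39? True
  39 <= 26? False
  26 <= 44? True
  44 <= 29? False
3 consecutive pair(s) are out of order, so the list is not sorted.
Final answer: No


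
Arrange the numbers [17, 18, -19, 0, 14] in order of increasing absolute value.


Compute absolute values:
  |17| = 17
  |18| = 18
  |-19| = 19
  |0| = 0
  |14| = 14
Absolute values in increasing order: 0 < 14 < 17 < 18 < 19
Listing the original numbers in that order gives the answer.
Final answer: [0, 14, 17, 18, -19]


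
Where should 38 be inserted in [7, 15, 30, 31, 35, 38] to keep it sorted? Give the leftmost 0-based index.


List is sorted: [7, 15, 30, 31, 35, 38]
We need the leftmost position where 38 can be inserted, i.e. the first index whose element is >= 38 (or the end of the list if none is).
Binary search with low=0, high=6 (0-based indices):
  low=0, high=6, mid=3: a[3]=31 < 38, so low = 4
  low=4, high=6, mid=5: a[5]=38 >= 38, so high = 5
  low=4, high=5, mid=4: a[4]=35 < 38, so low = 5
Now low = high = 5, so the insertion index is 5.
Final answer: 5


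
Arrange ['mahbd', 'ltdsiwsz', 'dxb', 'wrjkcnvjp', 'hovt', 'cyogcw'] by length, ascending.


Compute lengths:
  'mahbd' has length 5
  'ltdsiwsz' has length 8
  'dxb' has length 3
  'wrjkcnvjp' has length 9
  'hovt' has length 4
  'cyogcw' has length 6
Lengths in increasing order: 3 < 4 < 5 < 6 < 8 < 9
Listing the words in that order gives the answer.
Final answer: ['dxb', 'hovt', 'mahbd', 'cyogcw', 'ltdsiwsz', 'wrjkcnvjp']


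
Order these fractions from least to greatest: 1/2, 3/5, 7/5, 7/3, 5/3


Convert to decimal for comparison:
  1/2 = 0.5
  3/5 = 0.6
  7/5 = 1.4
  7/3 = 2.3333
  5/3 = 1.6667
Decimals in increasing order: 0.5 < 0.6 < 1.4 < 1.6667 < 2.3333
Writing each back as its fraction gives the sorted order.
Final answer: 1/2, 3/5, 7/5, 5/3, 7/3


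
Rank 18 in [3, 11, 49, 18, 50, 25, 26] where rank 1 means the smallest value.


Sort ascending: [3, 11, 18, 25, 26, 49, 50]
Find 18 in the sorted list.
18 is at position 3 (1-indexed).
Final answer: 3


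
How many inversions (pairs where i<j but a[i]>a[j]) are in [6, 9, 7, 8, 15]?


For each element, count the later elements that are smaller than it:
  6 (index 0): smaller elements after it = [] -> 0
  9 (index 1): smaller elements after it = [7, 8] -> 2
  7 (index 2): smaller elements after it = [] -> 0
  8 (index 3): smaller elements after it = [] -> 0
Total inversions = 0 + 2 + 0 + 0 = 2
Final answer: 2


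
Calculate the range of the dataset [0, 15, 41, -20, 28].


Maximum value: 41
Minimum value: -20
Range = 41 - (-20) = 61
Final answer: 61


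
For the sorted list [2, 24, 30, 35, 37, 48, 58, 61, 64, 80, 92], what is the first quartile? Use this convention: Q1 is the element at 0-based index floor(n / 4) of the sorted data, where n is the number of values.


The list has n = 11 elements.
Q1 index = floor(11 / 4) = floor(2.75) = 2
Counting from index 0 in the sorted data, the element at index 2 is 30.
Final answer: 30


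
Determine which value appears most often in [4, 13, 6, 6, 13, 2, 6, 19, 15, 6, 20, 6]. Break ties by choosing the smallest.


Count the frequency of each value:
  2 appears 1 time(s)
  4 appears 1 time(s)
  6 appears 5 time(s)
  13 appears 2 time(s)
  15 appears 1 time(s)
  19 appears 1 time(s)
  20 appears 1 time(s)
Maximum frequency is 5.
Only 6 reaches that frequency, so it is the mode.
Final answer: 6


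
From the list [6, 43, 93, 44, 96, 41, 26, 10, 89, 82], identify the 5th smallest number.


Sort ascending: [6, 10, 26, 41, 43, 44, 82, 89, 93, 96]
The 5th element (1-indexed) is at index 4.
Value = 43
Final answer: 43


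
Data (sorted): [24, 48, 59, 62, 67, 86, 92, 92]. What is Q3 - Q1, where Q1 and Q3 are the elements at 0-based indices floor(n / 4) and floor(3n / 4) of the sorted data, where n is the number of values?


The data has n = 8 elements.
Q1 index = floor(8 / 4) = floor(2) = 2; Q3 index = floor(3 * 8 / 4) = floor(6) = 6
Q1 = element at index 2 = 59
Q3 = element at index 6 = 92
IQR = 92 - 59 = 33
Final answer: 33


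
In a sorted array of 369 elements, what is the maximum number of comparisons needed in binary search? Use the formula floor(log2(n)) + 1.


Binary search halves the search space each step.
Maximum comparisons = floor(log2(369)) + 1
log2(369) = 8.5275
floor(log2(369)) = 8, so 8 + 1 = 9
Final answer: 9


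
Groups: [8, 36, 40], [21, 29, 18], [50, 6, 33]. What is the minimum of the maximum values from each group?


Find max of each group:
  Group 1: [8, 36, 40] -> max = 40
  Group 2: [21, 29, 18] -> max = 29
  Group 3: [50, 6, 33] -> max = 50
Maxes: [40, 29, 50]
Minimum of maxes = 29
Final answer: 29


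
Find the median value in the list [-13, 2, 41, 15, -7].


First, sort the list: [-13, -7, 2, 15, 41]
The list has 5 elements (odd count).
The middle index is 2 (0-based), and the element there is 2.
Final answer: 2


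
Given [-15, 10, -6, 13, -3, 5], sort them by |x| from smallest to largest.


Compute absolute values:
  |-15| = 15
  |10| = 10
  |-6| = 6
  |13| = 13
  |-3| = 3
  |5| = 5
Absolute values in increasing order: 3 < 5 < 6 < 10 < 13 < 15
Listing the original numbers in that order gives the answer.
Final answer: [-3, 5, -6, 10, 13, -15]


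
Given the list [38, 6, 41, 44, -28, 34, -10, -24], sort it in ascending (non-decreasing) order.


Original list: [38, 6, 41, 44, -28, 34, -10, -24]
Repeatedly take the smallest remaining element:
  Remaining [38, 6, 41, 44, -28, 34, -10, -24] -> smallest is -28
  Remaining [38, 6, 41, 44, 34, -10, -24] -> smallest is -24
  Remaining [38, 6, 41, 44, 34, -10] -> smallest is -10
  Remaining [38, 6, 41, 44, 34] -> smallest is 6
  Remaining [38, 41, 44, 34] -> smallest is 34
  Remaining [38, 41, 44] -> smallest is 38
  Remaining [41, 44] -> smallest is 41
  Remaining [44] -> smallest is 44
Collecting the picks in order gives the sorted list.
Final answer: [-28, -24, -10, 6, 34, 38, 41, 44]


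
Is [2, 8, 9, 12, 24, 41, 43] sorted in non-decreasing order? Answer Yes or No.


Check consecutive pairs:
  2 <= 8? True
  8 <= 9? True
  9 <= 12? True
  12 <= 24? True
  24 <= 41? True
  41 <= 43? True
Every consecutive pair is in order, so the list is non-decreasing.
Final answer: Yes


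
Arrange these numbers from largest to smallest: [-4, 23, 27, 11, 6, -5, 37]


Original list: [-4, 23, 27, 11, 6, -5, 37]
Repeatedly take the largest remaining element:
  Remaining [-4, 23, 27, 11, 6, -5, 37] -> largest is 37
  Remaining [-4, 23, 27, 11, 6, -5] -> largest is 27
  Remaining [-4, 23, 11, 6, -5] -> largest is 23
  Remaining [-4, 11, 6, -5] -> largest is 11
  Remaining [-4, 6, -5] -> largest is 6
  Remaining [-4, -5] -> largest is -4
  Remaining [-5] -> largest is -5
Collecting the picks in order gives the descending list.
Final answer: [37, 27, 23, 11, 6, -4, -5]


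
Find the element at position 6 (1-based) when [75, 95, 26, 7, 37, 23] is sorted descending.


Sort descending: [95, 75, 37, 26, 23, 7]
The 6th element (1-indexed) is at index 5.
Value = 7
Final answer: 7


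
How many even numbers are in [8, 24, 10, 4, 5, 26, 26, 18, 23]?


Check each element:
  8 is even
  24 is even
  10 is even
  4 is even
  5 is odd
  26 is even
  26 is even
  18 is even
  23 is odd
Evens: [8, 24, 10, 4, 26, 26, 18]
Count of evens = 7
Final answer: 7


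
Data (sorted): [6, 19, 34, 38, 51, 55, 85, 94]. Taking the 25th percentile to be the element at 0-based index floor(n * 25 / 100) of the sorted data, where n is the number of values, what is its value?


The dataset has n = 8 elements.
Index = floor(8 * 25 / 100) = floor(200 / 100) = floor(2) = 2
Counting from index 0 in the sorted data, the element at index 2 is 34.
Final answer: 34


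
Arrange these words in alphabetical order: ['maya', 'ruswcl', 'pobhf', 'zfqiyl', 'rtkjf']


Compare strings character by character (the first differing letter decides):
  'maya' < 'pobhf' since 'm' < 'p' at position 1
  'pobhf' < 'rtkjf' since 'p' < 'r' at position 1
  'rtkjf' < 'ruswcl' since 't' < 'u' at position 2
  'ruswcl' < 'zfqiyl' since 'r' < 'z' at position 1
Chaining these comparisons gives the alphabetical order.
Final answer: ['maya', 'pobhf', 'rtkjf', 'ruswcl', 'zfqiyl']


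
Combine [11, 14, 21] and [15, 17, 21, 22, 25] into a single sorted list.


List A: [11, 14, 21]
List B: [15, 17, 21, 22, 25]
Repeatedly compare the front elements and take the smaller:
  11 vs 15 -> take 11
  14 vs 15 -> take 14
  21 vs 15 -> take 15
  21 vs 17 -> take 17
  21 vs 21 -> take 21
  A is exhausted; append the rest of B: [21, 22, 25]
Final answer: [11, 14, 15, 17, 21, 21, 22, 25]


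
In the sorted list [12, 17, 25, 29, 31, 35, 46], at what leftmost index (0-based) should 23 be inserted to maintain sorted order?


List is sorted: [12, 17, 25, 29, 31, 35, 46]
We need the leftmost position where 23 can be inserted, i.e. the first index whose element is >= 23 (or the end of the list if none is).
Binary search with low=0, high=7 (0-based indices):
  low=0, high=7, mid=3: a[3]=29 >= 23, so high = 3
  low=0, high=3, mid=1: a[1]=17 < 23, so low = 2
  low=2, high=3, mid=2: a[2]=25 >= 23, so high = 2
Now low = high = 2, so the insertion index is 2.
Final answer: 2


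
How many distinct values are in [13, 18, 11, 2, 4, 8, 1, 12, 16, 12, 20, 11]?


List all unique values:
Distinct values: [1, 2, 4, 8, 11, 12, 13, 16, 18, 20]
Count = 10
Final answer: 10


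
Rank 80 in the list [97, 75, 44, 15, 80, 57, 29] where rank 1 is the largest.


Sort descending: [97, 80, 75, 57, 44, 29, 15]
Find 80 in the sorted list.
80 is at position 2.
Final answer: 2


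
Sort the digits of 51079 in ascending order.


The number 51079 has digits: 5, 1, 0, 7, 9
Sorted: 0, 1, 5, 7, 9
Joining the sorted digits gives the result.
Final answer: 01579


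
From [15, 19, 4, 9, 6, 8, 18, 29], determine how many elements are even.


Check each element:
  15 is odd
  19 is odd
  4 is even
  9 is odd
  6 is even
  8 is even
  18 is even
  29 is odd
Evens: [4, 6, 8, 18]
Count of evens = 4
Final answer: 4


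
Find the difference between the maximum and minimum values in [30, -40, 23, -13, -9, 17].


Maximum value: 30
Minimum value: -40
Range = 30 - (-40) = 70
Final answer: 70


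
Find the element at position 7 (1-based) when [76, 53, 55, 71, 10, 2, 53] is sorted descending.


Sort descending: [76, 71, 55, 53, 53, 10, 2]
The 7th element (1-indexed) is at index 6.
Value = 2
Final answer: 2


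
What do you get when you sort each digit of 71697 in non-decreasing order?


The number 71697 has digits: 7, 1, 6, 9, 7
Sorted: 1, 6, 7, 7, 9
Joining the sorted digits gives the result.
Final answer: 16779


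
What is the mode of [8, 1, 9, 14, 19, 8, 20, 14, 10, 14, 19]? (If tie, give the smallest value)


Count the frequency of each value:
  1 appears 1 time(s)
  8 appears 2 time(s)
  9 appears 1 time(s)
  10 appears 1 time(s)
  14 appears 3 time(s)
  19 appears 2 time(s)
  20 appears 1 time(s)
Maximum frequency is 3.
Only 14 reaches that frequency, so it is the mode.
Final answer: 14


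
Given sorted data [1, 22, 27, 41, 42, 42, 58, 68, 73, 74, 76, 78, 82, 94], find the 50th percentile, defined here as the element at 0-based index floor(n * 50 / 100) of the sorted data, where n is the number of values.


The dataset has n = 14 elements.
Index = floor(14 * 50 / 100) = floor(700 / 100) = floor(7) = 7
Counting from index 0 in the sorted data, the element at index 7 is 68.
Final answer: 68


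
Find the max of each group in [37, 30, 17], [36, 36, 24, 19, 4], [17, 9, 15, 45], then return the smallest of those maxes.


Find max of each group:
  Group 1: [37, 30, 17] -> max = 37
  Group 2: [36, 36, 24, 19, 4] -> max = 36
  Group 3: [17, 9, 15, 45] -> max = 45
Maxes: [37, 36, 45]
Minimum of maxes = 36
Final answer: 36


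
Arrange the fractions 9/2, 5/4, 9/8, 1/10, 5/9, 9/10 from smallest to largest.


Convert to decimal for comparison:
  9/2 = 4.5
  5/4 = 1.25
  9/8 = 1.125
  1/10 = 0.1
  5/9 = 0.5556
  9/10 = 0.9
Decimals in increasing order: 0.1 < 0.5556 < 0.9 < 1.125 < 1.25 < 4.5
Writing each back as its fraction gives the sorted order.
Final answer: 1/10, 5/9, 9/10, 9/8, 5/4, 9/2


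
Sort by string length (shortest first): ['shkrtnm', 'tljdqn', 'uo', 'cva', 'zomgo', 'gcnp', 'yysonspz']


Compute lengths:
  'shkrtnm' has length 7
  'tljdqn' has length 6
  'uo' has length 2
  'cva' has length 3
  'zomgo' has length 5
  'gcnp' has length 4
  'yysonspz' has length 8
Lengths in increasing order: 2 < 3 < 4 < 5 < 6 < 7 < 8
Listing the words in that order gives the answer.
Final answer: ['uo', 'cva', 'gcnp', 'zomgo', 'tljdqn', 'shkrtnm', 'yysonspz']


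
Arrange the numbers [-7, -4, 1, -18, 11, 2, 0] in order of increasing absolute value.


Compute absolute values:
  |-7| = 7
  |-4| = 4
  |1| = 1
  |-18| = 18
  |11| = 11
  |2| = 2
  |0| = 0
Absolute values in increasing order: 0 < 1 < 2 < 4 < 7 < 11 < 18
Listing the original numbers in that order gives the answer.
Final answer: [0, 1, 2, -4, -7, 11, -18]


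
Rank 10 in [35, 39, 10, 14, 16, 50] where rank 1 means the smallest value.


Sort ascending: [10, 14, 16, 35, 39, 50]
Find 10 in the sorted list.
10 is at position 1 (1-indexed).
Final answer: 1


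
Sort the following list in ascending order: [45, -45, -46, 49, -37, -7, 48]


Original list: [45, -45, -46, 49, -37, -7, 48]
Repeatedly take the smallest remaining element:
  Remaining [45, -45, -46, 49, -37, -7, 48] -> smallest is -46
  Remaining [45, -45, 49, -37, -7, 48] -> smallest is -45
  Remaining [45, 49, -37, -7, 48] -> smallest is -37
  Remaining [45, 49, -7, 48] -> smallest is -7
  Remaining [45, 49, 48] -> smallest is 45
  Remaining [49, 48] -> smallest is 48
  Remaining [49] -> smallest is 49
Collecting the picks in order gives the sorted list.
Final answer: [-46, -45, -37, -7, 45, 48, 49]


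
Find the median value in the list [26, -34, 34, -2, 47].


First, sort the list: [-34, -2, 26, 34, 47]
The list has 5 elements (odd count).
The middle index is 2 (0-based), and the element there is 26.
Final answer: 26


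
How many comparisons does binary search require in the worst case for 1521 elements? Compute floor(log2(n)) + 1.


Binary search halves the search space each step.
Maximum comparisons = floor(log2(1521)) + 1
log2(1521) = 10.5708
floor(log2(1521)) = 10, so 10 + 1 = 11
Final answer: 11


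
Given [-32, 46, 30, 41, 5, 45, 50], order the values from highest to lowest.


Original list: [-32, 46, 30, 41, 5, 45, 50]
Repeatedly take the largest remaining element:
  Remaining [-32, 46, 30, 41, 5, 45, 50] -> largest is 50
  Remaining [-32, 46, 30, 41, 5, 45] -> largest is 46
  Remaining [-32, 30, 41, 5, 45] -> largest is 45
  Remaining [-32, 30, 41, 5] -> largest is 41
  Remaining [-32, 30, 5] -> largest is 30
  Remaining [-32, 5] -> largest is 5
  Remaining [-32] -> largest is -32
Collecting the picks in order gives the descending list.
Final answer: [50, 46, 45, 41, 30, 5, -32]


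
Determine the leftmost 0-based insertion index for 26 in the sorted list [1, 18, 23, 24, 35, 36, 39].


List is sorted: [1, 18, 23, 24, 35, 36, 39]
We need the leftmost position where 26 can be inserted, i.e. the first index whose element is >= 26 (or the end of the list if none is).
Binary search with low=0, high=7 (0-based indices):
  low=0, high=7, mid=3: a[3]=24 < 26, so low = 4
  low=4, high=7, mid=5: a[5]=36 >= 26, so high = 5
  low=4, high=5, mid=4: a[4]=35 >= 26, so high = 4
Now low = high = 4, so the insertion index is 4.
Final answer: 4


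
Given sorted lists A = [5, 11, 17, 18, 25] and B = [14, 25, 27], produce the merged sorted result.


List A: [5, 11, 17, 18, 25]
List B: [14, 25, 27]
Repeatedly compare the front elements and take the smaller:
  5 vs 14 -> take 5
  11 vs 14 -> take 11
  17 vs 14 -> take 14
  17 vs 25 -> take 17
  18 vs 25 -> take 18
  25 vs 25 -> take 25
  A is exhausted; append the rest of B: [25, 27]
Final answer: [5, 11, 14, 17, 18, 25, 25, 27]


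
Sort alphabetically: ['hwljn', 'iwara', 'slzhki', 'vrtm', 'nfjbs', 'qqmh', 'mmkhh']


Compare strings character by character (the first differing letter decides):
  'hwljn' < 'iwara' since 'h' < 'i' at position 1
  'iwara' < 'mmkhh' since 'i' < 'm' at position 1
  'mmkhh' < 'nfjbs' since 'm' < 'n' at position 1
  'nfjbs' < 'qqmh' since 'n' < 'q' at position 1
  'qqmh' < 'slzhki' since 'q' < 's' at position 1
  'slzhki' < 'vrtm' since 's' < 'v' at position 1
Chaining these comparisons gives the alphabetical order.
Final answer: ['hwljn', 'iwara', 'mmkhh', 'nfjbs', 'qqmh', 'slzhki', 'vrtm']


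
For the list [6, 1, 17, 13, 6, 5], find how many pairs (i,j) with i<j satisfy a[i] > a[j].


For each element, count the later elements that are smaller than it:
  6 (index 0): smaller elements after it = [1, 5] -> 2
  1 (index 1): smaller elements after it = [] -> 0
  17 (index 2): smaller elements after it = [13, 6, 5] -> 3
  13 (index 3): smaller elements after it = [6, 5] -> 2
  6 (index 4): smaller elements after it = [5] -> 1
Total inversions = 2 + 0 + 3 + 2 + 1 = 8
Final answer: 8


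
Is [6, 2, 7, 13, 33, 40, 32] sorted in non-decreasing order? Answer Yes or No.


Check consecutive pairs:
  6 <= 2? False
  2 <= 7? True
  7 <= 13? True
  13 <= 33? True
  33 <= 40? True
  40 <= 32? False
2 consecutive pair(s) are out of order, so the list is not sorted.
Final answer: No


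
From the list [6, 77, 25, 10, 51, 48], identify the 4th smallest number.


Sort ascending: [6, 10, 25, 48, 51, 77]
The 4th element (1-indexed) is at index 3.
Value = 48
Final answer: 48


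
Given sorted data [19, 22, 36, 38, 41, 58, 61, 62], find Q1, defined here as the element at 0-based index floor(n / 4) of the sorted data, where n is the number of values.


The list has n = 8 elements.
Q1 index = floor(8 / 4) = floor(2) = 2
Counting from index 0 in the sorted data, the element at index 2 is 36.
Final answer: 36


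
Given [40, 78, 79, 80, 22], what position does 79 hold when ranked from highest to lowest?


Sort descending: [80, 79, 78, 40, 22]
Find 79 in the sorted list.
79 is at position 2.
Final answer: 2


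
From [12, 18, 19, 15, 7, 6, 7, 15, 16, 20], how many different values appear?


List all unique values:
Distinct values: [6, 7, 12, 15, 16, 18, 19, 20]
Count = 8
Final answer: 8


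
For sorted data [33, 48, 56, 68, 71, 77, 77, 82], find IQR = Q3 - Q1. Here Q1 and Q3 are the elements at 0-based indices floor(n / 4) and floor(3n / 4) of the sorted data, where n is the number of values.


The data has n = 8 elements.
Q1 index = floor(8 / 4) = floor(2) = 2; Q3 index = floor(3 * 8 / 4) = floor(6) = 6
Q1 = element at index 2 = 56
Q3 = element at index 6 = 77
IQR = 77 - 56 = 21
Final answer: 21


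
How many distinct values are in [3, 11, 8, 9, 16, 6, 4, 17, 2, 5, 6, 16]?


List all unique values:
Distinct values: [2, 3, 4, 5, 6, 8, 9, 11, 16, 17]
Count = 10
Final answer: 10


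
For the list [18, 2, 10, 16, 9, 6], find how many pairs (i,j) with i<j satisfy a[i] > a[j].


For each element, count the later elements that are smaller than it:
  18 (index 0): smaller elements after it = [2, 10, 16, 9, 6] -> 5
  2 (index 1): smaller elements after it = [] -> 0
  10 (index 2): smaller elements after it = [9, 6] -> 2
  16 (index 3): smaller elements after it = [9, 6] -> 2
  9 (index 4): smaller elements after it = [6] -> 1
Total inversions = 5 + 0 + 2 + 2 + 1 = 10
Final answer: 10


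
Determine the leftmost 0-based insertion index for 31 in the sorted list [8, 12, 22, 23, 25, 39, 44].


List is sorted: [8, 12, 22, 23, 25, 39, 44]
We need the leftmost position where 31 can be inserted, i.e. the first index whose element is >= 31 (or the end of the list if none is).
Binary search with low=0, high=7 (0-based indices):
  low=0, high=7, mid=3: a[3]=23 < 31, so low = 4
  low=4, high=7, mid=5: a[5]=39 >= 31, so high = 5
  low=4, high=5, mid=4: a[4]=25 < 31, so low = 5
Now low = high = 5, so the insertion index is 5.
Final answer: 5


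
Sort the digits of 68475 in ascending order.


The number 68475 has digits: 6, 8, 4, 7, 5
Sorted: 4, 5, 6, 7, 8
Joining the sorted digits gives the result.
Final answer: 45678


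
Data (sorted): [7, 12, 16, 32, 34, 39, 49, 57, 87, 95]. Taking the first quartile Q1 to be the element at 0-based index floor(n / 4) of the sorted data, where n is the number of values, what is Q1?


The list has n = 10 elements.
Q1 index = floor(10 / 4) = floor(2.5) = 2
Counting from index 0 in the sorted data, the element at index 2 is 16.
Final answer: 16


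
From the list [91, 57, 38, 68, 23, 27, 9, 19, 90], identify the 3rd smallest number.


Sort ascending: [9, 19, 23, 27, 38, 57, 68, 90, 91]
The 3rd element (1-indexed) is at index 2.
Value = 23
Final answer: 23


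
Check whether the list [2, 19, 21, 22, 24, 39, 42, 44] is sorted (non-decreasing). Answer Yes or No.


Check consecutive pairs:
  2 <= 19? True
  19 <= 21? True
  21 <= 22? True
  22 <= 24? True
  24 <= 39? True
  39 <= 42? True
  42 <= 44? True
Every consecutive pair is in order, so the list is non-decreasing.
Final answer: Yes


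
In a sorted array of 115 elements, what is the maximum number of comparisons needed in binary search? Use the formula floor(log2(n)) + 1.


Binary search halves the search space each step.
Maximum comparisons = floor(log2(115)) + 1
log2(115) = 6.8455
floor(log2(115)) = 6, so 6 + 1 = 7
Final answer: 7


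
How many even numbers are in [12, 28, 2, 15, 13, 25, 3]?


Check each element:
  12 is even
  28 is even
  2 is even
  15 is odd
  13 is odd
  25 is odd
  3 is odd
Evens: [12, 28, 2]
Count of evens = 3
Final answer: 3


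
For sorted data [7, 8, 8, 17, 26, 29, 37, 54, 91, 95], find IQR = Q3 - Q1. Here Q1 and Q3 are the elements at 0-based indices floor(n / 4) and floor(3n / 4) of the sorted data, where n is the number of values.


The data has n = 10 elements.
Q1 index = floor(10 / 4) = floor(2.5) = 2; Q3 index = floor(3 * 10 / 4) = floor(7.5) = 7
Q1 = element at index 2 = 8
Q3 = element at index 7 = 54
IQR = 54 - 8 = 46
Final answer: 46


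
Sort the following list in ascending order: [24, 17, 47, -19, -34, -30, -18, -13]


Original list: [24, 17, 47, -19, -34, -30, -18, -13]
Repeatedly take the smallest remaining element:
  Remaining [24, 17, 47, -19, -34, -30, -18, -13] -> smallest is -34
  Remaining [24, 17, 47, -19, -30, -18, -13] -> smallest is -30
  Remaining [24, 17, 47, -19, -18, -13] -> smallest is -19
  Remaining [24, 17, 47, -18, -13] -> smallest is -18
  Remaining [24, 17, 47, -13] -> smallest is -13
  Remaining [24, 17, 47] -> smallest is 17
  Remaining [24, 47] -> smallest is 24
  Remaining [47] -> smallest is 47
Collecting the picks in order gives the sorted list.
Final answer: [-34, -30, -19, -18, -13, 17, 24, 47]


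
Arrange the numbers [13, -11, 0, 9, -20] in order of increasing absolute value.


Compute absolute values:
  |13| = 13
  |-11| = 11
  |0| = 0
  |9| = 9
  |-20| = 20
Absolute values in increasing order: 0 < 9 < 11 < 13 < 20
Listing the original numbers in that order gives the answer.
Final answer: [0, 9, -11, 13, -20]


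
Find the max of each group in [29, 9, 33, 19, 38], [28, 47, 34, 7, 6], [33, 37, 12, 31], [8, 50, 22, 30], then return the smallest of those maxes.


Find max of each group:
  Group 1: [29, 9, 33, 19, 38] -> max = 38
  Group 2: [28, 47, 34, 7, 6] -> max = 47
  Group 3: [33, 37, 12, 31] -> max = 37
  Group 4: [8, 50, 22, 30] -> max = 50
Maxes: [38, 47, 37, 50]
Minimum of maxes = 37
Final answer: 37


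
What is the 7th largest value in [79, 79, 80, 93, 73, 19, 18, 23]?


Sort descending: [93, 80, 79, 79, 73, 23, 19, 18]
The 7th element (1-indexed) is at index 6.
Value = 19
Final answer: 19


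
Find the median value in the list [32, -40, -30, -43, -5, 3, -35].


First, sort the list: [-43, -40, -35, -30, -5, 3, 32]
The list has 7 elements (odd count).
The middle index is 3 (0-based), and the element there is -30.
Final answer: -30


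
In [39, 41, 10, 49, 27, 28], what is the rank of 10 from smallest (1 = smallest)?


Sort ascending: [10, 27, 28, 39, 41, 49]
Find 10 in the sorted list.
10 is at position 1 (1-indexed).
Final answer: 1


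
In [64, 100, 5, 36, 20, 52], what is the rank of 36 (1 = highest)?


Sort descending: [100, 64, 52, 36, 20, 5]
Find 36 in the sorted list.
36 is at position 4.
Final answer: 4


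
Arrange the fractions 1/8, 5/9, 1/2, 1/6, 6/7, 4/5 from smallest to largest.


Convert to decimal for comparison:
  1/8 = 0.125
  5/9 = 0.5556
  1/2 = 0.5
  1/6 = 0.1667
  6/7 = 0.8571
  4/5 = 0.8
Decimals in increasing order: 0.125 < 0.1667 < 0.5 < 0.5556 < 0.8 < 0.8571
Writing each back as its fraction gives the sorted order.
Final answer: 1/8, 1/6, 1/2, 5/9, 4/5, 6/7


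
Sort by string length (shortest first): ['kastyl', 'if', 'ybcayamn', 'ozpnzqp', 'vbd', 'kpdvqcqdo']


Compute lengths:
  'kastyl' has length 6
  'if' has length 2
  'ybcayamn' has length 8
  'ozpnzqp' has length 7
  'vbd' has length 3
  'kpdvqcqdo' has length 9
Lengths in increasing order: 2 < 3 < 6 < 7 < 8 < 9
Listing the words in that order gives the answer.
Final answer: ['if', 'vbd', 'kastyl', 'ozpnzqp', 'ybcayamn', 'kpdvqcqdo']


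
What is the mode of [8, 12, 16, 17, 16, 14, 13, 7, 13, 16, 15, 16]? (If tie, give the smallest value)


Count the frequency of each value:
  7 appears 1 time(s)
  8 appears 1 time(s)
  12 appears 1 time(s)
  13 appears 2 time(s)
  14 appears 1 time(s)
  15 appears 1 time(s)
  16 appears 4 time(s)
  17 appears 1 time(s)
Maximum frequency is 4.
Only 16 reaches that frequency, so it is the mode.
Final answer: 16


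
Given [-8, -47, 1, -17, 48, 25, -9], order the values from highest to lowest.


Original list: [-8, -47, 1, -17, 48, 25, -9]
Repeatedly take the largest remaining element:
  Remaining [-8, -47, 1, -17, 48, 25, -9] -> largest is 48
  Remaining [-8, -47, 1, -17, 25, -9] -> largest is 25
  Remaining [-8, -47, 1, -17, -9] -> largest is 1
  Remaining [-8, -47, -17, -9] -> largest is -8
  Remaining [-47, -17, -9] -> largest is -9
  Remaining [-47, -17] -> largest is -17
  Remaining [-47] -> largest is -47
Collecting the picks in order gives the descending list.
Final answer: [48, 25, 1, -8, -9, -17, -47]


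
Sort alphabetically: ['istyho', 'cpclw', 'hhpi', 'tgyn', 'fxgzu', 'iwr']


Compare strings character by character (the first differing letter decides):
  'cpclw' < 'fxgzu' since 'c' < 'f' at position 1
  'fxgzu' < 'hhpi' since 'f' < 'h' at position 1
  'hhpi' < 'istyho' since 'h' < 'i' at position 1
  'istyho' < 'iwr' since 's' < 'w' at position 2
  'iwr' < 'tgyn' since 'i' < 't' at position 1
Chaining these comparisons gives the alphabetical order.
Final answer: ['cpclw', 'fxgzu', 'hhpi', 'istyho', 'iwr', 'tgyn']


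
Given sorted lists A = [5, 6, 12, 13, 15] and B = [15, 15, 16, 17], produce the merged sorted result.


List A: [5, 6, 12, 13, 15]
List B: [15, 15, 16, 17]
Repeatedly compare the front elements and take the smaller:
  5 vs 15 -> take 5
  6 vs 15 -> take 6
  12 vs 15 -> take 12
  13 vs 15 -> take 13
  15 vs 15 -> take 15
  A is exhausted; append the rest of B: [15, 15, 16, 17]
Final answer: [5, 6, 12, 13, 15, 15, 15, 16, 17]


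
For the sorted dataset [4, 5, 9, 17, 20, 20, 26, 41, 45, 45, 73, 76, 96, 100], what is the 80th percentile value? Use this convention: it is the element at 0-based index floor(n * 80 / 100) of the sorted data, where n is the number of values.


The dataset has n = 14 elements.
Index = floor(14 * 80 / 100) = floor(1120 / 100) = floor(11.2) = 11
Counting from index 0 in the sorted data, the element at index 11 is 76.
Final answer: 76


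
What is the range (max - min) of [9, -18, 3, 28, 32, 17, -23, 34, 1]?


Maximum value: 34
Minimum value: -23
Range = 34 - (-23) = 57
Final answer: 57


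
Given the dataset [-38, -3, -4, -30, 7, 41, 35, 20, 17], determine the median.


First, sort the list: [-38, -30, -4, -3, 7, 17, 20, 35, 41]
The list has 9 elements (odd count).
The middle index is 4 (0-based), and the element there is 7.
Final answer: 7


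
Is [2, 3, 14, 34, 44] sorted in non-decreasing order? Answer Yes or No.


Check consecutive pairs:
  2 <= 3? True
  3 <= 14? True
  14 <= 34? True
  34 <= 44? True
Every consecutive pair is in order, so the list is non-decreasing.
Final answer: Yes


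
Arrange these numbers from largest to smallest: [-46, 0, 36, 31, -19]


Original list: [-46, 0, 36, 31, -19]
Repeatedly take the largest remaining element:
  Remaining [-46, 0, 36, 31, -19] -> largest is 36
  Remaining [-46, 0, 31, -19] -> largest is 31
  Remaining [-46, 0, -19] -> largest is 0
  Remaining [-46, -19] -> largest is -19
  Remaining [-46] -> largest is -46
Collecting the picks in order gives the descending list.
Final answer: [36, 31, 0, -19, -46]


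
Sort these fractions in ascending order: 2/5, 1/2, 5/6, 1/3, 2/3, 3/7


Convert to decimal for comparison:
  2/5 = 0.4
  1/2 = 0.5
  5/6 = 0.8333
  1/3 = 0.3333
  2/3 = 0.6667
  3/7 = 0.4286
Decimals in increasing order: 0.3333 < 0.4 < 0.4286 < 0.5 < 0.6667 < 0.8333
Writing each back as its fraction gives the sorted order.
Final answer: 1/3, 2/5, 3/7, 1/2, 2/3, 5/6


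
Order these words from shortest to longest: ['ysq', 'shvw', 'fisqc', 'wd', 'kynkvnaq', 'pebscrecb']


Compute lengths:
  'ysq' has length 3
  'shvw' has length 4
  'fisqc' has length 5
  'wd' has length 2
  'kynkvnaq' has length 8
  'pebscrecb' has length 9
Lengths in increasing order: 2 < 3 < 4 < 5 < 8 < 9
Listing the words in that order gives the answer.
Final answer: ['wd', 'ysq', 'shvw', 'fisqc', 'kynkvnaq', 'pebscrecb']


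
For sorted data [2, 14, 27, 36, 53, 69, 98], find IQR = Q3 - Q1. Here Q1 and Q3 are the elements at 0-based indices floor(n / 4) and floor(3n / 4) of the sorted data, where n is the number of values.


The data has n = 7 elements.
Q1 index = floor(7 / 4) = floor(1.75) = 1; Q3 index = floor(3 * 7 / 4) = floor(5.25) = 5
Q1 = element at index 1 = 14
Q3 = element at index 5 = 69
IQR = 69 - 14 = 55
Final answer: 55


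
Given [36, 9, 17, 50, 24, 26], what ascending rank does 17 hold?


Sort ascending: [9, 17, 24, 26, 36, 50]
Find 17 in the sorted list.
17 is at position 2 (1-indexed).
Final answer: 2


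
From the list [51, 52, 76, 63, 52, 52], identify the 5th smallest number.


Sort ascending: [51, 52, 52, 52, 63, 76]
The 5th element (1-indexed) is at index 4.
Value = 63
Final answer: 63


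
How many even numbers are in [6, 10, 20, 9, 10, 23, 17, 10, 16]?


Check each element:
  6 is even
  10 is even
  20 is even
  9 is odd
  10 is even
  23 is odd
  17 is odd
  10 is even
  16 is even
Evens: [6, 10, 20, 10, 10, 16]
Count of evens = 6
Final answer: 6


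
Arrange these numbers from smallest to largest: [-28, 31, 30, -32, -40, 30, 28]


Original list: [-28, 31, 30, -32, -40, 30, 28]
Repeatedly take the smallest remaining element:
  Remaining [-28, 31, 30, -32, -40, 30, 28] -> smallest is -40
  Remaining [-28, 31, 30, -32, 30, 28] -> smallest is -32
  Remaining [-28, 31, 30, 30, 28] -> smallest is -28
  Remaining [31, 30, 30, 28] -> smallest is 28
  Remaining [31, 30, 30] -> smallest is 30
  Remaining [31, 30] -> smallest is 30
  Remaining [31] -> smallest is 31
Collecting the picks in order gives the sorted list.
Final answer: [-40, -32, -28, 28, 30, 30, 31]


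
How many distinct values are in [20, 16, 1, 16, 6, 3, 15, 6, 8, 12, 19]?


List all unique values:
Distinct values: [1, 3, 6, 8, 12, 15, 16, 19, 20]
Count = 9
Final answer: 9


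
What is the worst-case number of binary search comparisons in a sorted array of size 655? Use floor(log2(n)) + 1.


Binary search halves the search space each step.
Maximum comparisons = floor(log2(655)) + 1
log2(655) = 9.3554
floor(log2(655)) = 9, so 9 + 1 = 10
Final answer: 10


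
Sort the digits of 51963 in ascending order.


The number 51963 has digits: 5, 1, 9, 6, 3
Sorted: 1, 3, 5, 6, 9
Joining the sorted digits gives the result.
Final answer: 13569


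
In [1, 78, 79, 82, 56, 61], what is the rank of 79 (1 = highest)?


Sort descending: [82, 79, 78, 61, 56, 1]
Find 79 in the sorted list.
79 is at position 2.
Final answer: 2


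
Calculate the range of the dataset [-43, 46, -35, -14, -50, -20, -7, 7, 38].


Maximum value: 46
Minimum value: -50
Range = 46 - (-50) = 96
Final answer: 96


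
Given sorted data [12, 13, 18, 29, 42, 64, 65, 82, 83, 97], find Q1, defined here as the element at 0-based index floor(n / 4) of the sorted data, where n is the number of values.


The list has n = 10 elements.
Q1 index = floor(10 / 4) = floor(2.5) = 2
Counting from index 0 in the sorted data, the element at index 2 is 18.
Final answer: 18


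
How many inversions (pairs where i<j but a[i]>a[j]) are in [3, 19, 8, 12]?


For each element, count the later elements that are smaller than it:
  3 (index 0): smaller elements after it = [] -> 0
  19 (index 1): smaller elements after it = [8, 12] -> 2
  8 (index 2): smaller elements after it = [] -> 0
Total inversions = 0 + 2 + 0 = 2
Final answer: 2
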